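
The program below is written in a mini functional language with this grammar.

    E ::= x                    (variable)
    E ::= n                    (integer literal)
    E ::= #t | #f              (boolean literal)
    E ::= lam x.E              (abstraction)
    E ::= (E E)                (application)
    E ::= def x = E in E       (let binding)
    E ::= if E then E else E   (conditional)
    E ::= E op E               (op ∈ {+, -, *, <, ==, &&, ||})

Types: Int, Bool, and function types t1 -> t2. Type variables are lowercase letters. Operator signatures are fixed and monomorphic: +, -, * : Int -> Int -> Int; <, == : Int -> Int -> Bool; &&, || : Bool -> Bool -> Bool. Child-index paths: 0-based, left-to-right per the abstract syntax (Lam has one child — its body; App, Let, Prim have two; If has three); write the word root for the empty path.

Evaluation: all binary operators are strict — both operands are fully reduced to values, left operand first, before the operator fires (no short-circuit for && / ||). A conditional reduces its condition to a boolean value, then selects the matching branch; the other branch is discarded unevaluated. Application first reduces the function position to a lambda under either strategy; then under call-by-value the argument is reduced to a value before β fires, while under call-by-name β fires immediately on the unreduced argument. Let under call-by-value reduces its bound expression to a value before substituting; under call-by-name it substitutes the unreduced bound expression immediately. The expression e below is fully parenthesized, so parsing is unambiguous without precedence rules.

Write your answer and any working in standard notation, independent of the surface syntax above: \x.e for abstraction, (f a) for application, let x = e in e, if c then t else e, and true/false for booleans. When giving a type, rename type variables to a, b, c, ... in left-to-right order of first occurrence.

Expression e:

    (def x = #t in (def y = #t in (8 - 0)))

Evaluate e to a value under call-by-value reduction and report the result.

Trace:
step 0: (let x = true in (let y = true in (8 - 0)))
step 1: [let@root] (let y = true in (8 - 0))
step 2: [let@root] (8 - 0)
step 3: [delta@root] 8

Answer: 8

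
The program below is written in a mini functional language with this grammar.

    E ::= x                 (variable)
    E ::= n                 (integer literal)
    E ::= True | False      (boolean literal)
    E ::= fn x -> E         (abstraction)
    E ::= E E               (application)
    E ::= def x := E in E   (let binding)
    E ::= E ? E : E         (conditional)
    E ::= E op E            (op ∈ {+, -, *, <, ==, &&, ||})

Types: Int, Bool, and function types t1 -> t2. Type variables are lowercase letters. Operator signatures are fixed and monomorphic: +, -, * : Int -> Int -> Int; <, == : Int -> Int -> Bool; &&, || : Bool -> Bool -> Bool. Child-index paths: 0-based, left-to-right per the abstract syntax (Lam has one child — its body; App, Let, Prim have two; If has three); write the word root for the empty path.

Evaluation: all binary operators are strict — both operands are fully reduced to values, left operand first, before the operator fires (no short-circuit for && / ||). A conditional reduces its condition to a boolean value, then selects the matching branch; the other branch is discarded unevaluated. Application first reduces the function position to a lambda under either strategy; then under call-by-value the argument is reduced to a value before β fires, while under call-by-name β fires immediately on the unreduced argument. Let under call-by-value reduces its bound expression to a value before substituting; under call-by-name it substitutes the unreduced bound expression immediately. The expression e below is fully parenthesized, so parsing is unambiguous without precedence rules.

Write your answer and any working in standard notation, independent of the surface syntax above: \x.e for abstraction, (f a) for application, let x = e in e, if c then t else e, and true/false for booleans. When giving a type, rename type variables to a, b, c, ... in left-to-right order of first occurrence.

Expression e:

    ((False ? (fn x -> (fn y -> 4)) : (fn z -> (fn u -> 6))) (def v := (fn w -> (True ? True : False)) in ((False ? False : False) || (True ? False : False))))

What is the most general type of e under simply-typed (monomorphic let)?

Trace:
  unify Bool ~ Bool
\y._ : b -> Int
\x._ : a -> b -> Int
\u._ : d -> Int
\z._ : c -> d -> Int
  unify a -> b -> Int ~ c -> d -> Int
  unify a ~ c
  unify b -> Int ~ d -> Int
  unify b ~ d
  unify Int ~ Int
  unify Bool ~ Bool
  unify Bool ~ Bool
\w._ : e -> Bool
let v : e -> Bool
  unify Bool ~ Bool
  unify Bool ~ Bool
  unify Bool ~ Bool
  unify Bool ~ Bool
  unify Bool ~ Bool
  unify Bool ~ Bool
  unify c -> d -> Int ~ Bool -> f
  unify c ~ Bool
  unify d -> Int ~ f
_ _ : d -> Int

Answer: a -> Int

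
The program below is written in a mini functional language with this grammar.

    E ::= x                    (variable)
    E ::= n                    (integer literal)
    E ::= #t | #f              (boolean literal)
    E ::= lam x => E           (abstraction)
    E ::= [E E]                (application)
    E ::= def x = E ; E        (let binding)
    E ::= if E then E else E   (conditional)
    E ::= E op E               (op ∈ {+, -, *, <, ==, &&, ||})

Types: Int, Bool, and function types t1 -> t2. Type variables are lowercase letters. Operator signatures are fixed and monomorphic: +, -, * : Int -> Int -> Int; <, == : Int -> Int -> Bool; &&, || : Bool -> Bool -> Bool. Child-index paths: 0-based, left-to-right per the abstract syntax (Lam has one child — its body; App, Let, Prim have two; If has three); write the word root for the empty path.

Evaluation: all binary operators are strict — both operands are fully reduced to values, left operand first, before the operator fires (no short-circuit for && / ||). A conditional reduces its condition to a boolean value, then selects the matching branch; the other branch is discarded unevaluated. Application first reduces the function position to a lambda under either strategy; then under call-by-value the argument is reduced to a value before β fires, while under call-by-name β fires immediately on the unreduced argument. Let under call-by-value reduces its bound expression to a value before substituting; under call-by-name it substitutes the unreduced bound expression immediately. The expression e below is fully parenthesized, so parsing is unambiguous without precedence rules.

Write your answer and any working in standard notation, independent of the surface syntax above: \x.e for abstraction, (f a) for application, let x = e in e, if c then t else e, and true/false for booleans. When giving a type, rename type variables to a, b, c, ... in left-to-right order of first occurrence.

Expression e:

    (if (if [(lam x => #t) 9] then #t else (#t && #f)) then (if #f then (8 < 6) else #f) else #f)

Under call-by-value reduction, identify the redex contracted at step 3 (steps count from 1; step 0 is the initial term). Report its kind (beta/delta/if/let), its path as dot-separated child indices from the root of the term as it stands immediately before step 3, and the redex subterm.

Answer: if at root : (if true then (if false then (8 < 6) else false) else false)

Derivation:
step 0: (if (if ((\x.true) 9) then true else (true && false)) then (if false then (8 < 6) else false) else false)
step 1: [beta@0.0] (if (if true then true else (true && false)) then (if false then (8 < 6) else false) else false)
step 2: [if@0] (if true then (if false then (8 < 6) else false) else false)
step 3: [if@root] (if false then (8 < 6) else false)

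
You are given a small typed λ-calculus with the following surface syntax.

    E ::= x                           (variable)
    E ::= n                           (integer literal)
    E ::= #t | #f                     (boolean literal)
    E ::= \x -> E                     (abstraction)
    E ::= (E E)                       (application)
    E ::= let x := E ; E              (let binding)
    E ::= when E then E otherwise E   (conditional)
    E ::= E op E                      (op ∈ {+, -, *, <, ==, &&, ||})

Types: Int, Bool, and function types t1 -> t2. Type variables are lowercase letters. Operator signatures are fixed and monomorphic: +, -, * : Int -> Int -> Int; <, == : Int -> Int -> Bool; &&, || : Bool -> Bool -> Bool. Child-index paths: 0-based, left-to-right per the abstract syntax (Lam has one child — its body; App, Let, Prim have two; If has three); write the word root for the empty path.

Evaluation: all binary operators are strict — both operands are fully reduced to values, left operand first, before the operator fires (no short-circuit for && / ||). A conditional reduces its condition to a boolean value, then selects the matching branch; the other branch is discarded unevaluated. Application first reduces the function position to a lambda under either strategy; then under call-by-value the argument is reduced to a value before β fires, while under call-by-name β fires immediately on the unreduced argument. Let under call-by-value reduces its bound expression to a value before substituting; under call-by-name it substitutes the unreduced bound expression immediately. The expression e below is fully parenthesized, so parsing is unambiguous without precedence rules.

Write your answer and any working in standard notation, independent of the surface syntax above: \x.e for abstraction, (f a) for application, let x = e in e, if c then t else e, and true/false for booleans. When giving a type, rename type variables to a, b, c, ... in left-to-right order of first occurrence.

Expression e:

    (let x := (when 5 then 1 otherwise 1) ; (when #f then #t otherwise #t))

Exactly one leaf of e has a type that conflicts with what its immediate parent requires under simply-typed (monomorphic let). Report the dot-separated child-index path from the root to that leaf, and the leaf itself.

Answer: 0.0 : 5

Working:
  unify Int ~ Bool
  FAIL: mismatch Int ~ Bool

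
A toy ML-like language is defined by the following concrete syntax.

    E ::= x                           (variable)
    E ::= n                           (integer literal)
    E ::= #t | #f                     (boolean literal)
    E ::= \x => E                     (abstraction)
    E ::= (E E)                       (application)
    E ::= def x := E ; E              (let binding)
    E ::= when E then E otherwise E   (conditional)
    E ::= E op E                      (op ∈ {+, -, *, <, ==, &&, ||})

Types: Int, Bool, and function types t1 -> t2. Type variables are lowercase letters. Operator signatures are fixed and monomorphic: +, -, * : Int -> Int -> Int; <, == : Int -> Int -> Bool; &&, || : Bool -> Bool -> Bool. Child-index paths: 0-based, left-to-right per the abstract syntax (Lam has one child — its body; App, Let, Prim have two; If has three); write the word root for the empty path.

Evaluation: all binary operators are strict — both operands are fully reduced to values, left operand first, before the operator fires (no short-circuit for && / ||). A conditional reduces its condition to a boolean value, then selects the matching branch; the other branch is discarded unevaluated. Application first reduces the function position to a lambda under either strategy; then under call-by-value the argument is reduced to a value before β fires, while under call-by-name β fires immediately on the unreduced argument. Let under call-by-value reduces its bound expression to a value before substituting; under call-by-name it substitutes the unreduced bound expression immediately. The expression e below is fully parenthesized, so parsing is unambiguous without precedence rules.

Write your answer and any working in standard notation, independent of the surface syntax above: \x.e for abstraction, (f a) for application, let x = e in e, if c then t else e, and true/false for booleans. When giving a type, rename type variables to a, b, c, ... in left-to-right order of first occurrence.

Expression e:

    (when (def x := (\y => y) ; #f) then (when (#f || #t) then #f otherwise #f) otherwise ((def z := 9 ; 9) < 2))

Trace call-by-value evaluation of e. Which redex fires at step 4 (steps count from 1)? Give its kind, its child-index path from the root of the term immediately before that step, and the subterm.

Working:
step 0: (if (let x = (\y.y) in false) then (if (false || true) then false else false) else ((let z = 9 in 9) < 2))
step 1: [let@0] (if false then (if (false || true) then false else false) else ((let z = 9 in 9) < 2))
step 2: [if@root] ((let z = 9 in 9) < 2)
step 3: [let@0] (9 < 2)
step 4: [delta@root] false

Answer: delta at root : (9 < 2)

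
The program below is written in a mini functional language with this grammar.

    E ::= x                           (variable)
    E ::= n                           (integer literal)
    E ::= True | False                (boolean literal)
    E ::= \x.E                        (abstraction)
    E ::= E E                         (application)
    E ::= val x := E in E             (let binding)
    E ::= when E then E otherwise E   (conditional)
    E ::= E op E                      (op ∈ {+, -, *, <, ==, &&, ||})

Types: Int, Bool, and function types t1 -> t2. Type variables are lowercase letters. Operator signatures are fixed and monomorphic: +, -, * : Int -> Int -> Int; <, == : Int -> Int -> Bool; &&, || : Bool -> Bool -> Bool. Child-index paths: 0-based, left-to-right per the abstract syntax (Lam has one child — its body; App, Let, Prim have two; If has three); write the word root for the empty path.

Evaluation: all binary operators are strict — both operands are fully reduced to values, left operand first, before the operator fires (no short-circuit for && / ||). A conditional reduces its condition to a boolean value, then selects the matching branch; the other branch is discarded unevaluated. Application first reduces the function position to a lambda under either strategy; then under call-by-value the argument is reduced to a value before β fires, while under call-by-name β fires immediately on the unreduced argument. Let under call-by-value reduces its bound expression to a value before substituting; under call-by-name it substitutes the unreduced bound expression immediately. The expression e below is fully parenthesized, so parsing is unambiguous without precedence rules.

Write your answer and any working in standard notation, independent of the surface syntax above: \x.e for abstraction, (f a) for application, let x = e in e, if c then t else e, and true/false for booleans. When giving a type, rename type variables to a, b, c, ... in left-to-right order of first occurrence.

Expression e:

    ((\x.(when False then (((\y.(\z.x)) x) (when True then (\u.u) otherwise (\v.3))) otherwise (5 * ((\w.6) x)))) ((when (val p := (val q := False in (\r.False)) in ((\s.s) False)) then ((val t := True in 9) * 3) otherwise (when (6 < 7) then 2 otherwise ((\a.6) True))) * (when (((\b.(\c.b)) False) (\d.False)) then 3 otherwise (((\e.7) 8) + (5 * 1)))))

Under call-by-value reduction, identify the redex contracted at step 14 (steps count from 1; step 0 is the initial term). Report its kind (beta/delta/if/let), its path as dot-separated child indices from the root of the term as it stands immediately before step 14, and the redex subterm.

Answer: beta at root : ((\x.(if false then (((\y.(\z.x)) x) (if true then (\u.u) else (\v.3))) else (5 * ((\w.6) x)))) 24)

Working:
step 0: ((\x.(if false then (((\y.(\z.x)) x) (if true then (\u.u) else (\v.3))) else (5 * ((\w.6) x)))) ((if (let p = (let q = false in (\r.false)) in ((\s.s) false)) then ((let t = true in 9) * 3) else (if (6 < 7) then 2 else ((\a.6) true))) * (if (((\b.(\c.b)) false) (\d.false)) then 3 else (((\e.7) 8) + (5 * 1)))))
step 1: [let@1.0.0.0] ((\x.(if false then (((\y.(\z.x)) x) (if true then (\u.u) else (\v.3))) else (5 * ((\w.6) x)))) ((if (let p = (\r.false) in ((\s.s) false)) then ((let t = true in 9) * 3) else (if (6 < 7) then 2 else ((\a.6) true))) * (if (((\b.(\c.b)) false) (\d.false)) then 3 else (((\e.7) 8) + (5 * 1)))))
step 2: [let@1.0.0] ((\x.(if false then (((\y.(\z.x)) x) (if true then (\u.u) else (\v.3))) else (5 * ((\w.6) x)))) ((if ((\s.s) false) then ((let t = true in 9) * 3) else (if (6 < 7) then 2 else ((\a.6) true))) * (if (((\b.(\c.b)) false) (\d.false)) then 3 else (((\e.7) 8) + (5 * 1)))))
step 3: [beta@1.0.0] ((\x.(if false then (((\y.(\z.x)) x) (if true then (\u.u) else (\v.3))) else (5 * ((\w.6) x)))) ((if false then ((let t = true in 9) * 3) else (if (6 < 7) then 2 else ((\a.6) true))) * (if (((\b.(\c.b)) false) (\d.false)) then 3 else (((\e.7) 8) + (5 * 1)))))
step 4: [if@1.0] ((\x.(if false then (((\y.(\z.x)) x) (if true then (\u.u) else (\v.3))) else (5 * ((\w.6) x)))) ((if (6 < 7) then 2 else ((\a.6) true)) * (if (((\b.(\c.b)) false) (\d.false)) then 3 else (((\e.7) 8) + (5 * 1)))))
step 5: [delta@1.0.0] ((\x.(if false then (((\y.(\z.x)) x) (if true then (\u.u) else (\v.3))) else (5 * ((\w.6) x)))) ((if true then 2 else ((\a.6) true)) * (if (((\b.(\c.b)) false) (\d.false)) then 3 else (((\e.7) 8) + (5 * 1)))))
step 6: [if@1.0] ((\x.(if false then (((\y.(\z.x)) x) (if true then (\u.u) else (\v.3))) else (5 * ((\w.6) x)))) (2 * (if (((\b.(\c.b)) false) (\d.false)) then 3 else (((\e.7) 8) + (5 * 1)))))
step 7: [beta@1.1.0.0] ((\x.(if false then (((\y.(\z.x)) x) (if true then (\u.u) else (\v.3))) else (5 * ((\w.6) x)))) (2 * (if ((\c.false) (\d.false)) then 3 else (((\e.7) 8) + (5 * 1)))))
step 8: [beta@1.1.0] ((\x.(if false then (((\y.(\z.x)) x) (if true then (\u.u) else (\v.3))) else (5 * ((\w.6) x)))) (2 * (if false then 3 else (((\e.7) 8) + (5 * 1)))))
step 9: [if@1.1] ((\x.(if false then (((\y.(\z.x)) x) (if true then (\u.u) else (\v.3))) else (5 * ((\w.6) x)))) (2 * (((\e.7) 8) + (5 * 1))))
step 10: [beta@1.1.0] ((\x.(if false then (((\y.(\z.x)) x) (if true then (\u.u) else (\v.3))) else (5 * ((\w.6) x)))) (2 * (7 + (5 * 1))))
step 11: [delta@1.1.1] ((\x.(if false then (((\y.(\z.x)) x) (if true then (\u.u) else (\v.3))) else (5 * ((\w.6) x)))) (2 * (7 + 5)))
step 12: [delta@1.1] ((\x.(if false then (((\y.(\z.x)) x) (if true then (\u.u) else (\v.3))) else (5 * ((\w.6) x)))) (2 * 12))
step 13: [delta@1] ((\x.(if false then (((\y.(\z.x)) x) (if true then (\u.u) else (\v.3))) else (5 * ((\w.6) x)))) 24)
step 14: [beta@root] (if false then (((\y.(\z.24)) 24) (if true then (\u.u) else (\v.3))) else (5 * ((\w.6) 24)))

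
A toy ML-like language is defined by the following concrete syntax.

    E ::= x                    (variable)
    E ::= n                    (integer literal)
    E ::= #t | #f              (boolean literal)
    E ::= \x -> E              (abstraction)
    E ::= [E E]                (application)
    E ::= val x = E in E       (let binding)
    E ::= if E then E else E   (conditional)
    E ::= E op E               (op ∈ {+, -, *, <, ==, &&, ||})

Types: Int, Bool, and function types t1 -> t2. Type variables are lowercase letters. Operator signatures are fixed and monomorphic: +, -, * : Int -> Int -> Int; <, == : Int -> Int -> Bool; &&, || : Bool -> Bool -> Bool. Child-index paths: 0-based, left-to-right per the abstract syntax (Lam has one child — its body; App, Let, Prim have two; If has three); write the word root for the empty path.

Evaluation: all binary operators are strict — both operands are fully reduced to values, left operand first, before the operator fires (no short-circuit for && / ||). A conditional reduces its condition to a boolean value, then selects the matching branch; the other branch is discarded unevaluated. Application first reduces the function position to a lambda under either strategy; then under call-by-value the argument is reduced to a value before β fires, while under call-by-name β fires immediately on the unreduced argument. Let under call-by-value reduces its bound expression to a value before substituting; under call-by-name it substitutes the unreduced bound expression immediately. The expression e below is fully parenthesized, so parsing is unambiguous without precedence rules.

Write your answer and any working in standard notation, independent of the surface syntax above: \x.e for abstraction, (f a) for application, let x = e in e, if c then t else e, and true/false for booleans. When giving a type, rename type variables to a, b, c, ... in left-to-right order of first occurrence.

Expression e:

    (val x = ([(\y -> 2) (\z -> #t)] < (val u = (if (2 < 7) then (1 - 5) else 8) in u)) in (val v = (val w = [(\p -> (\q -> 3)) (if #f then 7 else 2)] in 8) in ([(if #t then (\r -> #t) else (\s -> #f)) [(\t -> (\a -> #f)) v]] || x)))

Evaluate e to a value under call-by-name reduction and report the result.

Derivation:
step 0: (let x = (((\y.2) (\z.true)) < (let u = (if (2 < 7) then (1 - 5) else 8) in u)) in (let v = (let w = ((\p.(\q.3)) (if false then 7 else 2)) in 8) in (((if true then (\r.true) else (\s.false)) ((\t.(\a.false)) v)) || x)))
step 1: [let@root] (let v = (let w = ((\p.(\q.3)) (if false then 7 else 2)) in 8) in (((if true then (\r.true) else (\s.false)) ((\t.(\a.false)) v)) || (((\y.2) (\z.true)) < (let u = (if (2 < 7) then (1 - 5) else 8) in u))))
step 2: [let@root] (((if true then (\r.true) else (\s.false)) ((\t.(\a.false)) (let w = ((\p.(\q.3)) (if false then 7 else 2)) in 8))) || (((\y.2) (\z.true)) < (let u = (if (2 < 7) then (1 - 5) else 8) in u)))
step 3: [if@0.0] (((\r.true) ((\t.(\a.false)) (let w = ((\p.(\q.3)) (if false then 7 else 2)) in 8))) || (((\y.2) (\z.true)) < (let u = (if (2 < 7) then (1 - 5) else 8) in u)))
step 4: [beta@0] (true || (((\y.2) (\z.true)) < (let u = (if (2 < 7) then (1 - 5) else 8) in u)))
step 5: [beta@1.0] (true || (2 < (let u = (if (2 < 7) then (1 - 5) else 8) in u)))
step 6: [let@1.1] (true || (2 < (if (2 < 7) then (1 - 5) else 8)))
step 7: [delta@1.1.0] (true || (2 < (if true then (1 - 5) else 8)))
step 8: [if@1.1] (true || (2 < (1 - 5)))
step 9: [delta@1.1] (true || (2 < -4))
step 10: [delta@1] (true || false)
step 11: [delta@root] true

Answer: true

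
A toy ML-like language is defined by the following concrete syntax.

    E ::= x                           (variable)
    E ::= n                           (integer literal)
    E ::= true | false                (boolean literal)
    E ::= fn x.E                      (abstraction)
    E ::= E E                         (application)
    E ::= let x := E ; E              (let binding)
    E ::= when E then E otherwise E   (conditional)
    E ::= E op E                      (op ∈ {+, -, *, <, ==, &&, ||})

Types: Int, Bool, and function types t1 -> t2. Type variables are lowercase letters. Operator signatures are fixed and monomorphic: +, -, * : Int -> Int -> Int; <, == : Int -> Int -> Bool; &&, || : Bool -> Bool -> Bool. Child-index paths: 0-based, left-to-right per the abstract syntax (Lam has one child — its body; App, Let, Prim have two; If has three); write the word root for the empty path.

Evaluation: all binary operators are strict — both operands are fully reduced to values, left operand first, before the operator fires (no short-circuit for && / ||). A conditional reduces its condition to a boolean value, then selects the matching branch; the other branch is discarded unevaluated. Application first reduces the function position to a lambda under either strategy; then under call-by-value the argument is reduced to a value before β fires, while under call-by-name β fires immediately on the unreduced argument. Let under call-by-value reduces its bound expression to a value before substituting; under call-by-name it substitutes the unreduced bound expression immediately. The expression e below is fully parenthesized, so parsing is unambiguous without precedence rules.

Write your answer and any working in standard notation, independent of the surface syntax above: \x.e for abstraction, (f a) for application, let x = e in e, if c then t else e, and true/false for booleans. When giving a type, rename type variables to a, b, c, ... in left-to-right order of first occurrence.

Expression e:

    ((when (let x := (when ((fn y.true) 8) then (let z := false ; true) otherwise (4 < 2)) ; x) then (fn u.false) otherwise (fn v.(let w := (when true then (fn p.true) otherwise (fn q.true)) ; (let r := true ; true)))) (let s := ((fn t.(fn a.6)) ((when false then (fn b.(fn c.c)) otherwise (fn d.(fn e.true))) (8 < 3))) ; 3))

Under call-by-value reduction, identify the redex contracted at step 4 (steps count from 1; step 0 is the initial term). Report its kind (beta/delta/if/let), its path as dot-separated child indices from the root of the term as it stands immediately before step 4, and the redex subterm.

Answer: let at 0.0 : (let x = true in x)

Trace:
step 0: ((if (let x = (if ((\y.true) 8) then (let z = false in true) else (4 < 2)) in x) then (\u.false) else (\v.(let w = (if true then (\p.true) else (\q.true)) in (let r = true in true)))) (let s = ((\t.(\a.6)) ((if false then (\b.(\c.c)) else (\d.(\e.true))) (8 < 3))) in 3))
step 1: [beta@0.0.0.0] ((if (let x = (if true then (let z = false in true) else (4 < 2)) in x) then (\u.false) else (\v.(let w = (if true then (\p.true) else (\q.true)) in (let r = true in true)))) (let s = ((\t.(\a.6)) ((if false then (\b.(\c.c)) else (\d.(\e.true))) (8 < 3))) in 3))
step 2: [if@0.0.0] ((if (let x = (let z = false in true) in x) then (\u.false) else (\v.(let w = (if true then (\p.true) else (\q.true)) in (let r = true in true)))) (let s = ((\t.(\a.6)) ((if false then (\b.(\c.c)) else (\d.(\e.true))) (8 < 3))) in 3))
step 3: [let@0.0.0] ((if (let x = true in x) then (\u.false) else (\v.(let w = (if true then (\p.true) else (\q.true)) in (let r = true in true)))) (let s = ((\t.(\a.6)) ((if false then (\b.(\c.c)) else (\d.(\e.true))) (8 < 3))) in 3))
step 4: [let@0.0] ((if true then (\u.false) else (\v.(let w = (if true then (\p.true) else (\q.true)) in (let r = true in true)))) (let s = ((\t.(\a.6)) ((if false then (\b.(\c.c)) else (\d.(\e.true))) (8 < 3))) in 3))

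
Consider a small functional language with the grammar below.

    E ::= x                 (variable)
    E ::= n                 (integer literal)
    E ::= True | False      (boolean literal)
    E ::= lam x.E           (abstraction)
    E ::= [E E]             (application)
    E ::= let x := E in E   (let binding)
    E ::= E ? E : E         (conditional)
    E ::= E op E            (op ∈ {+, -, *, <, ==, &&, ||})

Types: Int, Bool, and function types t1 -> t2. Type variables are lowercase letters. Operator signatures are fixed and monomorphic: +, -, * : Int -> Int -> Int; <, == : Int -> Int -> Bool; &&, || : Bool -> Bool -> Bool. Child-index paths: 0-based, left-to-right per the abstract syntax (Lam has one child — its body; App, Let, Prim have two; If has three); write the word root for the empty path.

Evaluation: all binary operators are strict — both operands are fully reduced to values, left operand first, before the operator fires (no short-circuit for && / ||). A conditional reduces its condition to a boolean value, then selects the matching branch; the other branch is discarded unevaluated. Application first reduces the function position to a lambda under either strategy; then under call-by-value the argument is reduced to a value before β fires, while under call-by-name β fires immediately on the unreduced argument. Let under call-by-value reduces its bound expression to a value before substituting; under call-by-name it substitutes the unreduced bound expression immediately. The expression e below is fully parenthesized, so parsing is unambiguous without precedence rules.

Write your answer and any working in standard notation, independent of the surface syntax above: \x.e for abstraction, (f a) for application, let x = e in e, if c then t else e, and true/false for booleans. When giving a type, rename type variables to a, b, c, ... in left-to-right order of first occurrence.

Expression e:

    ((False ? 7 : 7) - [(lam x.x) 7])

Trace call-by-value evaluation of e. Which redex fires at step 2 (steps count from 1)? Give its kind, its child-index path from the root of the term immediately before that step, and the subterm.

Answer: beta at 1 : ((\x.x) 7)

Working:
step 0: ((if false then 7 else 7) - ((\x.x) 7))
step 1: [if@0] (7 - ((\x.x) 7))
step 2: [beta@1] (7 - 7)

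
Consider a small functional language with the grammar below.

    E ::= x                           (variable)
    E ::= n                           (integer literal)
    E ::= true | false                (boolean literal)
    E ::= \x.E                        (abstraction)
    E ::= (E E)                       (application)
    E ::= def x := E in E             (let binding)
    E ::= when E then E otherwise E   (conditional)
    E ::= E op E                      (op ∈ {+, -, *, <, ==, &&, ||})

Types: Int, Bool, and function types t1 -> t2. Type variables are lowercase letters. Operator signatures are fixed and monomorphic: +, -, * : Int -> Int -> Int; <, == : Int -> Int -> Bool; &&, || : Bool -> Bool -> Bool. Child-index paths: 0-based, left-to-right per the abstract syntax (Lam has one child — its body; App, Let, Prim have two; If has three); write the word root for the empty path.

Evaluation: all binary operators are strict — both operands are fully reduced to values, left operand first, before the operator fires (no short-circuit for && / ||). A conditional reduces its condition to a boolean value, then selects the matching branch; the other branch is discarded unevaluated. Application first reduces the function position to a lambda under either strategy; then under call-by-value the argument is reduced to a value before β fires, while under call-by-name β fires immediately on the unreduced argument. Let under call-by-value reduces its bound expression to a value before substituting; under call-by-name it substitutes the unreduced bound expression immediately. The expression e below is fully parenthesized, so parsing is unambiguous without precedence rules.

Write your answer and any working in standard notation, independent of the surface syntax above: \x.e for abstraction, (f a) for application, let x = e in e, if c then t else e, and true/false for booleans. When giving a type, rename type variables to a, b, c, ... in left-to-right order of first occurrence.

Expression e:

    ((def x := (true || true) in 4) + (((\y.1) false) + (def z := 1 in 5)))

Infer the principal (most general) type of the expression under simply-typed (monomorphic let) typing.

Derivation:
  unify Bool ~ Bool
  unify Bool ~ Bool
let x : Bool
  unify Int ~ Int
\y._ : a -> Int
  unify a -> Int ~ Bool -> b
  unify a ~ Bool
  unify Int ~ b
_ _ : Int
  unify Int ~ Int
let z : Int
  unify Int ~ Int
  unify Int ~ Int

Answer: Int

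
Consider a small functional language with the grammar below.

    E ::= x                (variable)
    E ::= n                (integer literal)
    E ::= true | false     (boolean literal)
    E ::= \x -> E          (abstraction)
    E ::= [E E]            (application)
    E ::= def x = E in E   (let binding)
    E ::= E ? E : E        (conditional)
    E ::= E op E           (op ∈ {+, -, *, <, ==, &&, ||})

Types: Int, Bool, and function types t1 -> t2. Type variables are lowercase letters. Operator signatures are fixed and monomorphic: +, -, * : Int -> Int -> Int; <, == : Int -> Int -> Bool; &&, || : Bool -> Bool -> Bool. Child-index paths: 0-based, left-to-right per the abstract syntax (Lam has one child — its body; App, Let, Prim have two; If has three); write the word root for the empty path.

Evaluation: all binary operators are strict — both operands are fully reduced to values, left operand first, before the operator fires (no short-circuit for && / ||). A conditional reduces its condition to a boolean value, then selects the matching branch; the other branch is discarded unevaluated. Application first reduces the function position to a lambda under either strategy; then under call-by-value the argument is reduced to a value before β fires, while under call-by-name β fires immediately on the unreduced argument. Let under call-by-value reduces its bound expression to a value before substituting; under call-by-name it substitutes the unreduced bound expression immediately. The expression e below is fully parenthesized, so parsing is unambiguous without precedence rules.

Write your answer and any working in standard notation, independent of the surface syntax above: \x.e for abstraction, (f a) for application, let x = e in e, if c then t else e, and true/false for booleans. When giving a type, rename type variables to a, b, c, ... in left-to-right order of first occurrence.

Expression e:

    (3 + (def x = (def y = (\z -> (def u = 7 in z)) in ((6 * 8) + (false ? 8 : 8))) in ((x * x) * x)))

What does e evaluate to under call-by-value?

Working:
step 0: (3 + (let x = (let y = (\z.(let u = 7 in z)) in ((6 * 8) + (if false then 8 else 8))) in ((x * x) * x)))
step 1: [let@1.0] (3 + (let x = ((6 * 8) + (if false then 8 else 8)) in ((x * x) * x)))
step 2: [delta@1.0.0] (3 + (let x = (48 + (if false then 8 else 8)) in ((x * x) * x)))
step 3: [if@1.0.1] (3 + (let x = (48 + 8) in ((x * x) * x)))
step 4: [delta@1.0] (3 + (let x = 56 in ((x * x) * x)))
step 5: [let@1] (3 + ((56 * 56) * 56))
step 6: [delta@1.0] (3 + (3136 * 56))
step 7: [delta@1] (3 + 175616)
step 8: [delta@root] 175619

Answer: 175619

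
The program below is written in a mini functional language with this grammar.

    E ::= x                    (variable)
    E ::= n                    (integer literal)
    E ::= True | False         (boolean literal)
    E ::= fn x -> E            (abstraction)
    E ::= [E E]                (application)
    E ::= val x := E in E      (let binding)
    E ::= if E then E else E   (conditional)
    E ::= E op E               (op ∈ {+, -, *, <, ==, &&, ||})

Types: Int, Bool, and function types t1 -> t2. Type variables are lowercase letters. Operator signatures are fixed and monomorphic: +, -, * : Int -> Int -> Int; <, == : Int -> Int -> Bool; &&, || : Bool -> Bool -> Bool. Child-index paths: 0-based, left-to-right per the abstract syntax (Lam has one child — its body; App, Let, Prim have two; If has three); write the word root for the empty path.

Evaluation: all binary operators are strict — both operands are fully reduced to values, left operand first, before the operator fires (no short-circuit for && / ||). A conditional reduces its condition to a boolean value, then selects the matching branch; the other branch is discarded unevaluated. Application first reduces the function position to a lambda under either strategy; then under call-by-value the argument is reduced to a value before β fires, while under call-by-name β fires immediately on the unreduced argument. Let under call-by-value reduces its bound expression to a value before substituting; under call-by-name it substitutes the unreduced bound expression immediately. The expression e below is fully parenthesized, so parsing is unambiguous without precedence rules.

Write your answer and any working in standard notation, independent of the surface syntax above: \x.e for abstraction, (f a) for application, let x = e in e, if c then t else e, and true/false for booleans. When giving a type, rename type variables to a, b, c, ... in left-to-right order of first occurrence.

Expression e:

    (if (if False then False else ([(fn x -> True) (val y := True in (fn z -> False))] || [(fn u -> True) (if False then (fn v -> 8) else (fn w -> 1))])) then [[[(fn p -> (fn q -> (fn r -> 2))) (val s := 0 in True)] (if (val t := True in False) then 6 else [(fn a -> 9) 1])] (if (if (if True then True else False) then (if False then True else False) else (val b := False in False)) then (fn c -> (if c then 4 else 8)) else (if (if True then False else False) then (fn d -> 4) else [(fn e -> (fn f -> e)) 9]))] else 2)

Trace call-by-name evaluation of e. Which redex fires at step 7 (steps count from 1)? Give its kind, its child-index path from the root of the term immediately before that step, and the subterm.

Working:
step 0: (if (if false then false else (((\x.true) (let y = true in (\z.false))) || ((\u.true) (if false then (\v.8) else (\w.1))))) then ((((\p.(\q.(\r.2))) (let s = 0 in true)) (if (let t = true in false) then 6 else ((\a.9) 1))) (if (if (if true then true else false) then (if false then true else false) else (let b = false in false)) then (\c.(if c then 4 else 8)) else (if (if true then false else false) then (\d.4) else ((\e.(\f.e)) 9)))) else 2)
step 1: [if@0] (if (((\x.true) (let y = true in (\z.false))) || ((\u.true) (if false then (\v.8) else (\w.1)))) then ((((\p.(\q.(\r.2))) (let s = 0 in true)) (if (let t = true in false) then 6 else ((\a.9) 1))) (if (if (if true then true else false) then (if false then true else false) else (let b = false in false)) then (\c.(if c then 4 else 8)) else (if (if true then false else false) then (\d.4) else ((\e.(\f.e)) 9)))) else 2)
step 2: [beta@0.0] (if (true || ((\u.true) (if false then (\v.8) else (\w.1)))) then ((((\p.(\q.(\r.2))) (let s = 0 in true)) (if (let t = true in false) then 6 else ((\a.9) 1))) (if (if (if true then true else false) then (if false then true else false) else (let b = false in false)) then (\c.(if c then 4 else 8)) else (if (if true then false else false) then (\d.4) else ((\e.(\f.e)) 9)))) else 2)
step 3: [beta@0.1] (if (true || true) then ((((\p.(\q.(\r.2))) (let s = 0 in true)) (if (let t = true in false) then 6 else ((\a.9) 1))) (if (if (if true then true else false) then (if false then true else false) else (let b = false in false)) then (\c.(if c then 4 else 8)) else (if (if true then false else false) then (\d.4) else ((\e.(\f.e)) 9)))) else 2)
step 4: [delta@0] (if true then ((((\p.(\q.(\r.2))) (let s = 0 in true)) (if (let t = true in false) then 6 else ((\a.9) 1))) (if (if (if true then true else false) then (if false then true else false) else (let b = false in false)) then (\c.(if c then 4 else 8)) else (if (if true then false else false) then (\d.4) else ((\e.(\f.e)) 9)))) else 2)
step 5: [if@root] ((((\p.(\q.(\r.2))) (let s = 0 in true)) (if (let t = true in false) then 6 else ((\a.9) 1))) (if (if (if true then true else false) then (if false then true else false) else (let b = false in false)) then (\c.(if c then 4 else 8)) else (if (if true then false else false) then (\d.4) else ((\e.(\f.e)) 9))))
step 6: [beta@0.0] (((\q.(\r.2)) (if (let t = true in false) then 6 else ((\a.9) 1))) (if (if (if true then true else false) then (if false then true else false) else (let b = false in false)) then (\c.(if c then 4 else 8)) else (if (if true then false else false) then (\d.4) else ((\e.(\f.e)) 9))))
step 7: [beta@0] ((\r.2) (if (if (if true then true else false) then (if false then true else false) else (let b = false in false)) then (\c.(if c then 4 else 8)) else (if (if true then false else false) then (\d.4) else ((\e.(\f.e)) 9))))

Answer: beta at 0 : ((\q.(\r.2)) (if (let t = true in false) then 6 else ((\a.9) 1)))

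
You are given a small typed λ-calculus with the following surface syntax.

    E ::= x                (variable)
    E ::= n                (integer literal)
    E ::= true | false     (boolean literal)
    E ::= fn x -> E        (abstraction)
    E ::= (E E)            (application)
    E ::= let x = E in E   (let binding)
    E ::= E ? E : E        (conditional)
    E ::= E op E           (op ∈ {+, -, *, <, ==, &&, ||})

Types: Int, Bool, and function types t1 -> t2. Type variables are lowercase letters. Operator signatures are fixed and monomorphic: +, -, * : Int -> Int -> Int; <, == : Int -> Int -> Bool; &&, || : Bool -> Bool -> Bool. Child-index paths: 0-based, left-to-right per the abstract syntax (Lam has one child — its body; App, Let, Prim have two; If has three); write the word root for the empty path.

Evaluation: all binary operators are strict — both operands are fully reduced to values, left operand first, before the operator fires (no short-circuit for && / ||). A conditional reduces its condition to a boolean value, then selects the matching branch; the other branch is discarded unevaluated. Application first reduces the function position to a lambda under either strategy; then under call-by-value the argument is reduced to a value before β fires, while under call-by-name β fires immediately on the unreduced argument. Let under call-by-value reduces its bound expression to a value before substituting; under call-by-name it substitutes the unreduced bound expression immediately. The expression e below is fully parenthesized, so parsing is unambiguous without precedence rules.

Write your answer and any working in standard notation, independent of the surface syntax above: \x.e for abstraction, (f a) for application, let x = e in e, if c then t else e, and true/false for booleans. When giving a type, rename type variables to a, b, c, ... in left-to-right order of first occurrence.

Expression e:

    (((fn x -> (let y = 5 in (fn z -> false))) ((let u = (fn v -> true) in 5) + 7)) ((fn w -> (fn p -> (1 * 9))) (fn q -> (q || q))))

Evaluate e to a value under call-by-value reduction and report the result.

Answer: false

Working:
step 0: (((\x.(let y = 5 in (\z.false))) ((let u = (\v.true) in 5) + 7)) ((\w.(\p.(1 * 9))) (\q.(q || q))))
step 1: [let@0.1.0] (((\x.(let y = 5 in (\z.false))) (5 + 7)) ((\w.(\p.(1 * 9))) (\q.(q || q))))
step 2: [delta@0.1] (((\x.(let y = 5 in (\z.false))) 12) ((\w.(\p.(1 * 9))) (\q.(q || q))))
step 3: [beta@0] ((let y = 5 in (\z.false)) ((\w.(\p.(1 * 9))) (\q.(q || q))))
step 4: [let@0] ((\z.false) ((\w.(\p.(1 * 9))) (\q.(q || q))))
step 5: [beta@1] ((\z.false) (\p.(1 * 9)))
step 6: [beta@root] false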